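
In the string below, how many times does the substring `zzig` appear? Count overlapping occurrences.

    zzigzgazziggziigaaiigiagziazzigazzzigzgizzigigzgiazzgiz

5

Sliding a length-4 window over the 55 characters (52 positions):
  position 1–4: zzig
  position 8–11: zzig
  position 28–31: zzig
  position 34–37: zzig
  position 41–44: zzig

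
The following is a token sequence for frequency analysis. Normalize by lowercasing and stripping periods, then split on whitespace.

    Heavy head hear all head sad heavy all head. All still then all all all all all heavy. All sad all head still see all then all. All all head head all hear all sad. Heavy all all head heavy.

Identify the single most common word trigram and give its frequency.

Trigram frequencies (highest first):
  all all all: 4
  sad heavy all: 2
  then all all: 2
  all all head: 2
  heavy head hear: 1
  head hear all: 1
  … (26 more, each ≤ 1)

"all all all", 4 times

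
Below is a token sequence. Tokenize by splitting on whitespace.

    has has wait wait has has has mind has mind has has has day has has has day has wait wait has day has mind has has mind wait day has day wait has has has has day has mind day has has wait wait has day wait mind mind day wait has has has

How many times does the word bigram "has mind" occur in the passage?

Scanning the 54 overlapping bigram windows for "has mind":
  position 7–8: has mind
  position 9–10: has mind
  position 24–25: has mind
  position 27–28: has mind
  position 39–40: has mind

5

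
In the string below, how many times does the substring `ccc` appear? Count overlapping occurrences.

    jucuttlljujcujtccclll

1

Sliding a length-3 window over the 21 characters (19 positions):
  position 16–18: ccc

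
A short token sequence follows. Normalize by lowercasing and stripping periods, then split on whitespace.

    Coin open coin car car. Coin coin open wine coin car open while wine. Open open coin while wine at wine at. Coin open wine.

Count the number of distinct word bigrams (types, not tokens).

25 tokens → 24 bigram windows in total.
Repeated bigrams (each contributes count−1 duplicates):
  coin open: 3
  coin car: 2
  open coin: 2
  open wine: 2
  while wine: 2
  wine at: 2
7 duplicate windows → 24 − 7 = 17 distinct.

17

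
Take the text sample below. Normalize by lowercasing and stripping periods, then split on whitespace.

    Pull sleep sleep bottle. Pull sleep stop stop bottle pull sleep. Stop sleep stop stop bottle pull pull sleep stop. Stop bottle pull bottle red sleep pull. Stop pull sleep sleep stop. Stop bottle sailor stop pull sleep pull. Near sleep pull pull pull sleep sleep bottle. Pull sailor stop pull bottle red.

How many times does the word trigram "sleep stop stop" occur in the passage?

4

Scanning the 51 overlapping trigram windows for "sleep stop stop":
  position 6–8: sleep stop stop
  position 13–15: sleep stop stop
  position 19–21: sleep stop stop
  position 31–33: sleep stop stop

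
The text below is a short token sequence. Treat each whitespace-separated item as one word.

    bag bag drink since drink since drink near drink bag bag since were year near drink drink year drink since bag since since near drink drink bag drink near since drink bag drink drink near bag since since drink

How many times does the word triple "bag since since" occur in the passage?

Scanning the 37 overlapping trigram windows for "bag since since":
  position 21–23: bag since since
  position 36–38: bag since since

2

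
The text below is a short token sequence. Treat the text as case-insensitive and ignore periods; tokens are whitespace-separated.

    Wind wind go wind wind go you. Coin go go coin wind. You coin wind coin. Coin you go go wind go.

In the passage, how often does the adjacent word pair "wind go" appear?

3

Scanning the 21 overlapping bigram windows for "wind go":
  position 2–3: wind go
  position 5–6: wind go
  position 21–22: wind go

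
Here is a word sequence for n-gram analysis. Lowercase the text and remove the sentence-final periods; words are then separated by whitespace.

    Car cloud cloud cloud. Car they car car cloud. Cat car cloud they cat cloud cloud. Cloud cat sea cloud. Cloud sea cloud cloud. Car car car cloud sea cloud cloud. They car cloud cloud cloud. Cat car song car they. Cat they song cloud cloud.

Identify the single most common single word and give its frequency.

"cloud", 20 times

Unigram frequencies (highest first):
  cloud: 20
  car: 11
  they: 5
  cat: 5
  sea: 3
  song: 2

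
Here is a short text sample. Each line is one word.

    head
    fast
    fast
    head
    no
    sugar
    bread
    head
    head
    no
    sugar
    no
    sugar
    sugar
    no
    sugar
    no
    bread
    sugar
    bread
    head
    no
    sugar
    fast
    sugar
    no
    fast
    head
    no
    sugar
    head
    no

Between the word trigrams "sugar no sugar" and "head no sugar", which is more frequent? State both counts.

"head no sugar" (4 vs 2)

"sugar no sugar": 2 occurrences
"head no sugar": 4 occurrences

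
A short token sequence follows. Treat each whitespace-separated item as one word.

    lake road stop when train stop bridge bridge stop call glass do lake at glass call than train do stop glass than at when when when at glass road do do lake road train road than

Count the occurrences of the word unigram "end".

Scanning the 36 tokens for "end":
  (none found)

0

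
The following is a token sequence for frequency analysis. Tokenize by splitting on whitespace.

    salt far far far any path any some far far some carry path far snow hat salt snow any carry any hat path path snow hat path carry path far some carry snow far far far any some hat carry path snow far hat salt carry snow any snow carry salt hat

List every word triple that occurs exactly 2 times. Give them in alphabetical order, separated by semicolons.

carry path far; far far any; far far far; far some carry

Trigram counts meeting the condition (exactly 2 times):
  carry path far: 2
  far far any: 2
  far far far: 2
  far some carry: 2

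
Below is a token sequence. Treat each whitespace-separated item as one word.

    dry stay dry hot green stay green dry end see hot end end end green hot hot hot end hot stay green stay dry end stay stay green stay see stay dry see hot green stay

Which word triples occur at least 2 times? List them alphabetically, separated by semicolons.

hot green stay; stay green stay

Trigram counts meeting the condition (at least 2 times):
  hot green stay: 2
  stay green stay: 2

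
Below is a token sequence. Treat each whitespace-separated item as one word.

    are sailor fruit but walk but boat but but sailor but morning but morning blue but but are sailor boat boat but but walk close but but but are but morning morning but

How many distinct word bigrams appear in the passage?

21

33 tokens → 32 bigram windows in total.
Repeated bigrams (each contributes count−1 duplicates):
  but but: 5
  but morning: 3
  are sailor: 2
  boat but: 2
  but are: 2
  but walk: 2
  morning but: 2
11 duplicate windows → 32 − 11 = 21 distinct.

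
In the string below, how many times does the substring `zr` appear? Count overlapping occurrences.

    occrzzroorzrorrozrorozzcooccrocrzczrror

4

Sliding a length-2 window over the 39 characters (38 positions):
  position 6–7: zr
  position 11–12: zr
  position 17–18: zr
  position 35–36: zr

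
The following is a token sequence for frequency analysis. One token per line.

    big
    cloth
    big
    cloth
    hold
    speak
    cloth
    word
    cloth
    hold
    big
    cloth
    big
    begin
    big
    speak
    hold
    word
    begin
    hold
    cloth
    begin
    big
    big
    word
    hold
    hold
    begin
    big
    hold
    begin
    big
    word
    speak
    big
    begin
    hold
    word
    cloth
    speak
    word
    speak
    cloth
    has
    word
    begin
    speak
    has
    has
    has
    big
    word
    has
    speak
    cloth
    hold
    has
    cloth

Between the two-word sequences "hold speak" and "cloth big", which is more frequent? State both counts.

"hold speak": 1 occurrence
"cloth big": 2 occurrences

"cloth big" (2 vs 1)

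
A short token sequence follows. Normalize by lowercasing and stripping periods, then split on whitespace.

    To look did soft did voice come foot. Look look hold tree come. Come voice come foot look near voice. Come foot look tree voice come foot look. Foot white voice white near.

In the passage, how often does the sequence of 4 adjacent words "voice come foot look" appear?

Scanning the 30 overlapping 4-gram windows for "voice come foot look":
  position 6–9: voice come foot look
  position 15–18: voice come foot look
  position 20–23: voice come foot look
  position 25–28: voice come foot look

4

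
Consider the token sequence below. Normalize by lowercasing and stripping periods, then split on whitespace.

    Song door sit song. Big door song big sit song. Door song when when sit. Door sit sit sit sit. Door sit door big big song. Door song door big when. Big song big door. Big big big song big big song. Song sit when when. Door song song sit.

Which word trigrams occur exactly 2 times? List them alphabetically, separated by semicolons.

big song big; door big big; sit door sit; sit sit sit; song big door; song door song; song song sit

Trigram counts meeting the condition (exactly 2 times):
  big song big: 2
  door big big: 2
  sit door sit: 2
  sit sit sit: 2
  song big door: 2
  song door song: 2
  song song sit: 2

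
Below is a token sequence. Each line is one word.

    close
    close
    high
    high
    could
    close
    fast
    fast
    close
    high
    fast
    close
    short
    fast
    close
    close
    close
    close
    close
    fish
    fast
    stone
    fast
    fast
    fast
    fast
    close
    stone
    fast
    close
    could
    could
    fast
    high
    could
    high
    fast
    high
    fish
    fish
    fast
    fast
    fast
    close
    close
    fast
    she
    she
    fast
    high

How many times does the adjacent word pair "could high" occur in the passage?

1

Scanning the 49 overlapping bigram windows for "could high":
  position 35–36: could high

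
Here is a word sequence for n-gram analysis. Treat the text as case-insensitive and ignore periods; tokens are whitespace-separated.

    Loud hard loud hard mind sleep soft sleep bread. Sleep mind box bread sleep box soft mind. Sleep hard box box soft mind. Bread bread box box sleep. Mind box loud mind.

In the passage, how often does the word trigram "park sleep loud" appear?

Scanning the 30 overlapping trigram windows for "park sleep loud":
  (none found)

0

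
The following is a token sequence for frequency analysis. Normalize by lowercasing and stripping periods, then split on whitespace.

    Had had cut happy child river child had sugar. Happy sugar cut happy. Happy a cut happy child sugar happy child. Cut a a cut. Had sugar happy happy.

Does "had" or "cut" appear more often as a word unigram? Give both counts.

"had": 4 occurrences
"cut": 5 occurrences

"cut" (5 vs 4)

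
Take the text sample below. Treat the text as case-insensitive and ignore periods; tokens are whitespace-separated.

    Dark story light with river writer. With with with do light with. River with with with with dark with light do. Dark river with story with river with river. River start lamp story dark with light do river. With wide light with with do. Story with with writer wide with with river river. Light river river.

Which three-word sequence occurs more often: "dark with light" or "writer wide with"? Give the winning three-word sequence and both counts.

"dark with light": 2 occurrences
"writer wide with": 1 occurrence

"dark with light" (2 vs 1)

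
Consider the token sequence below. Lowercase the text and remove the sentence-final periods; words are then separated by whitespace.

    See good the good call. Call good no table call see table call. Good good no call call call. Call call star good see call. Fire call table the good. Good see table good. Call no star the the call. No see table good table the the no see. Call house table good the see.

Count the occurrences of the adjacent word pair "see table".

Scanning the 54 overlapping bigram windows for "see table":
  position 11–12: see table
  position 32–33: see table
  position 42–43: see table

3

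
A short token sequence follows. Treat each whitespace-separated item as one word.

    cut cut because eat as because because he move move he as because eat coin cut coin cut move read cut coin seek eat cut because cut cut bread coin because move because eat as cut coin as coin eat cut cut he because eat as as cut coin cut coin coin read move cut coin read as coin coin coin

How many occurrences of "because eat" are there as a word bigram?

Scanning the 60 overlapping bigram windows for "because eat":
  position 3–4: because eat
  position 13–14: because eat
  position 33–34: because eat
  position 44–45: because eat

4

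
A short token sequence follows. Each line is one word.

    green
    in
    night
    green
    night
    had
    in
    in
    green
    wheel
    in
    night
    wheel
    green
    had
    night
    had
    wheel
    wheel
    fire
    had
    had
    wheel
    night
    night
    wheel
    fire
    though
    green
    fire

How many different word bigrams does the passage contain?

24

30 tokens → 29 bigram windows in total.
Repeated bigrams (each contributes count−1 duplicates):
  had wheel: 2
  in night: 2
  night had: 2
  night wheel: 2
  wheel fire: 2
5 duplicate windows → 29 − 5 = 24 distinct.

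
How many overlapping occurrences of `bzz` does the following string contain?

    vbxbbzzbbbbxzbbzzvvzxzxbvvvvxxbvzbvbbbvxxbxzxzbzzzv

3

Sliding a length-3 window over the 51 characters (49 positions):
  position 5–7: bzz
  position 15–17: bzz
  position 47–49: bzz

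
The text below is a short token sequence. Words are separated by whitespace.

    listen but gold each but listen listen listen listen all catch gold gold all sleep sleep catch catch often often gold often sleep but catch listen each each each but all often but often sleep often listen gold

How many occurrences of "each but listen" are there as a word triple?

Scanning the 36 overlapping trigram windows for "each but listen":
  position 4–6: each but listen

1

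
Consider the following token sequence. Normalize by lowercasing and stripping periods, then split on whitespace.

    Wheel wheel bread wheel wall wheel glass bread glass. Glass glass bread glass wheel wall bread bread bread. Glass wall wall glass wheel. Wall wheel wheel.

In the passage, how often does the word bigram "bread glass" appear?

3

Scanning the 25 overlapping bigram windows for "bread glass":
  position 8–9: bread glass
  position 12–13: bread glass
  position 18–19: bread glass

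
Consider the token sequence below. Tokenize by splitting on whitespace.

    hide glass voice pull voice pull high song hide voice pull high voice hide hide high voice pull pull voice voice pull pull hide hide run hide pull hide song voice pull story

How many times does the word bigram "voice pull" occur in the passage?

Scanning the 32 overlapping bigram windows for "voice pull":
  position 3–4: voice pull
  position 5–6: voice pull
  position 10–11: voice pull
  position 17–18: voice pull
  position 21–22: voice pull
  position 31–32: voice pull

6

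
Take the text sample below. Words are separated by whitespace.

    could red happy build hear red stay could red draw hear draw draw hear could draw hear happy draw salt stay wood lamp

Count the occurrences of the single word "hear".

Scanning the 23 tokens for "hear":
  position 5: hear
  position 11: hear
  position 14: hear
  position 17: hear

4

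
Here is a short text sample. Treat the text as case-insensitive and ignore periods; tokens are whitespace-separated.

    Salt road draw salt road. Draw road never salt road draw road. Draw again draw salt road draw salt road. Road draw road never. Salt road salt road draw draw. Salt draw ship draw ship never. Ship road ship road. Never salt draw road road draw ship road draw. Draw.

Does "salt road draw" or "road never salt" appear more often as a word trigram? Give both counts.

"salt road draw" (5 vs 3)

"salt road draw": 5 occurrences
"road never salt": 3 occurrences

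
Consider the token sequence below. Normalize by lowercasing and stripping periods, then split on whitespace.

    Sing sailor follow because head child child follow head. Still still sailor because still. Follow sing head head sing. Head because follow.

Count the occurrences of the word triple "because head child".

Scanning the 20 overlapping trigram windows for "because head child":
  position 4–6: because head child

1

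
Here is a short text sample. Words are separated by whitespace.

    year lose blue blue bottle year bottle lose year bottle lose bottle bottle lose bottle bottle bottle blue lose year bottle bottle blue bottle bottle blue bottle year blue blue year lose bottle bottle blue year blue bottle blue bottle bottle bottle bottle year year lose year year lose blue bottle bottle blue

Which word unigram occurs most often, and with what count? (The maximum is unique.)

"bottle", 22 times

Unigram frequencies (highest first):
  bottle: 22
  blue: 12
  year: 11
  lose: 8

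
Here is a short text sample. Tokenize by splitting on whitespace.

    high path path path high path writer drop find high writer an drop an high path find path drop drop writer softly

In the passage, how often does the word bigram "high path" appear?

Scanning the 21 overlapping bigram windows for "high path":
  position 1–2: high path
  position 5–6: high path
  position 15–16: high path

3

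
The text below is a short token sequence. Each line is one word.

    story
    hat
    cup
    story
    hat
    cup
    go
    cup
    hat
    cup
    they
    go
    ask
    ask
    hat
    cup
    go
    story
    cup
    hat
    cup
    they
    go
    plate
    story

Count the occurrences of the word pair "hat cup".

5

Scanning the 24 overlapping bigram windows for "hat cup":
  position 2–3: hat cup
  position 5–6: hat cup
  position 9–10: hat cup
  position 15–16: hat cup
  position 20–21: hat cup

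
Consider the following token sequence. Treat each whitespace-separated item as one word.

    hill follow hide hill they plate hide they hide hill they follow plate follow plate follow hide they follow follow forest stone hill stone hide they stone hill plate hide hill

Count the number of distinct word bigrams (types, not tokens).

31 tokens → 30 bigram windows in total.
Repeated bigrams (each contributes count−1 duplicates):
  hide hill: 3
  hide they: 3
  follow hide: 2
  follow plate: 2
  hill they: 2
  plate follow: 2
  plate hide: 2
  stone hill: 2
  … (1 more repeated)
11 duplicate windows → 30 − 11 = 19 distinct.

19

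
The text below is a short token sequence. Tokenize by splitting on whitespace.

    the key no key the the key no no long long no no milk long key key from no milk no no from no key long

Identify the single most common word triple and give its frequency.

Trigram frequencies (highest first):
  the key no: 2
  key no key: 1
  no key the: 1
  key the the: 1
  the the key: 1
  key no no: 1
  … (17 more, each ≤ 1)

"the key no", 2 times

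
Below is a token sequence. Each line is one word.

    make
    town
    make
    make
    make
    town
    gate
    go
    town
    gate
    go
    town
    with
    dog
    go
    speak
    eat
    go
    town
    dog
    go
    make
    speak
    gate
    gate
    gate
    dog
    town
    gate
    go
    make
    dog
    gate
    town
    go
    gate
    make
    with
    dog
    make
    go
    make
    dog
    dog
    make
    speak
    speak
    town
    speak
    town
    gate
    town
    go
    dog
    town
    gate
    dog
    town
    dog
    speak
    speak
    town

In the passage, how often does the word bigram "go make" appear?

Scanning the 61 overlapping bigram windows for "go make":
  position 21–22: go make
  position 30–31: go make
  position 41–42: go make

3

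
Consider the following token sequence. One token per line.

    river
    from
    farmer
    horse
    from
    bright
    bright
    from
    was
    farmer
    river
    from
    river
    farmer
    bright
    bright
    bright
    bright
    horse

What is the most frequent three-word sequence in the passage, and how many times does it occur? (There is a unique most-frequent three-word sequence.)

Trigram frequencies (highest first):
  bright bright bright: 2
  river from farmer: 1
  from farmer horse: 1
  farmer horse from: 1
  horse from bright: 1
  from bright bright: 1
  … (10 more, each ≤ 1)

"bright bright bright", 2 times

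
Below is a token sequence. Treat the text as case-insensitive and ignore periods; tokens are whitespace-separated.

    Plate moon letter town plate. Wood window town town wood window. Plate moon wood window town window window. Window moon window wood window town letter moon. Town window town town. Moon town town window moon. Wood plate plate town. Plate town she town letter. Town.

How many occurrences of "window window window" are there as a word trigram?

1

Scanning the 43 overlapping trigram windows for "window window window":
  position 17–19: window window window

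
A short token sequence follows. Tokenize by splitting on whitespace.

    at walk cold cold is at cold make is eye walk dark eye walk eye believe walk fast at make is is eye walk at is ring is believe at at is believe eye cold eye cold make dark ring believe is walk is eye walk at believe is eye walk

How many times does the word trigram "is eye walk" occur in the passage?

4

Scanning the 49 overlapping trigram windows for "is eye walk":
  position 9–11: is eye walk
  position 22–24: is eye walk
  position 44–46: is eye walk
  position 49–51: is eye walk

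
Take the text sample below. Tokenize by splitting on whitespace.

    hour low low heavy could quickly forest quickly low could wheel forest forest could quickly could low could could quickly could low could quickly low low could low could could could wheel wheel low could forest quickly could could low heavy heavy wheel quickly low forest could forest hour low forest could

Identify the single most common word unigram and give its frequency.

Unigram frequencies (highest first):
  could: 17
  low: 12
  quickly: 7
  forest: 7
  wheel: 4
  heavy: 3
  … (1 more, each ≤ 2)

"could", 17 times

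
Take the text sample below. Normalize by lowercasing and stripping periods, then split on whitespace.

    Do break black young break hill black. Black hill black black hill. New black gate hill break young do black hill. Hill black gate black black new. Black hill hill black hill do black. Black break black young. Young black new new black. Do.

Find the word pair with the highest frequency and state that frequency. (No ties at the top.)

"black hill", 5 times

Bigram frequencies (highest first):
  black hill: 5
  hill black: 4
  black black: 4
  new black: 3
  break black: 2
  black young: 2
  … (19 more, each ≤ 2)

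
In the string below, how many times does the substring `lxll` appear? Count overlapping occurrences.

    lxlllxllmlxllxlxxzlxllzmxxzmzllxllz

5

Sliding a length-4 window over the 35 characters (32 positions):
  position 1–4: lxll
  position 5–8: lxll
  position 10–13: lxll
  position 19–22: lxll
  position 31–34: lxll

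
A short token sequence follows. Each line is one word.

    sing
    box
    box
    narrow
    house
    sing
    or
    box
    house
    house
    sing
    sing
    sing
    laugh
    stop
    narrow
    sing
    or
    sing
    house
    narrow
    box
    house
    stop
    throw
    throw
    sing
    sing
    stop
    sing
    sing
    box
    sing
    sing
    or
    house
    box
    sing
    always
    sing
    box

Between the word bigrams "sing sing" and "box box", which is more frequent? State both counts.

"sing sing" (5 vs 1)

"sing sing": 5 occurrences
"box box": 1 occurrence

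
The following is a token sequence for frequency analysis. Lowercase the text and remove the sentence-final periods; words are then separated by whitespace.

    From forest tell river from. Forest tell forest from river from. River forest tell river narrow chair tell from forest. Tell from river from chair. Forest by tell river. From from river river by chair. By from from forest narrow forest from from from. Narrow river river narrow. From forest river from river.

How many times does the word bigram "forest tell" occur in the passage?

Scanning the 52 overlapping bigram windows for "forest tell":
  position 2–3: forest tell
  position 6–7: forest tell
  position 13–14: forest tell
  position 20–21: forest tell

4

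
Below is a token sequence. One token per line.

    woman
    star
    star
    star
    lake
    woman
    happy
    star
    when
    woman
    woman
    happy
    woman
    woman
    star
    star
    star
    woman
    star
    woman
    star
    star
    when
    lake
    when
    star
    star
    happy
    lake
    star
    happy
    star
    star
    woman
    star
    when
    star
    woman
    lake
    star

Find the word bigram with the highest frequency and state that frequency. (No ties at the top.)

"star star", 7 times

Bigram frequencies (highest first):
  star star: 7
  woman star: 5
  star woman: 4
  star when: 3
  woman happy: 2
  happy star: 2
  … (12 more, each ≤ 2)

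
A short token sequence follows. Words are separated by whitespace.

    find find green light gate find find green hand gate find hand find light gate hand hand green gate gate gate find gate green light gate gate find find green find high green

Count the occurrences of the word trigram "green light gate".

Scanning the 31 overlapping trigram windows for "green light gate":
  position 3–5: green light gate
  position 24–26: green light gate

2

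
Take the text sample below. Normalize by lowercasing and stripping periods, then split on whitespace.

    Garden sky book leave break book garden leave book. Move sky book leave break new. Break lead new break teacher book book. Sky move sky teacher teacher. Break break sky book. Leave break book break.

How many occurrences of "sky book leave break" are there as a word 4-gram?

3

Scanning the 32 overlapping 4-gram windows for "sky book leave break":
  position 2–5: sky book leave break
  position 11–14: sky book leave break
  position 30–33: sky book leave break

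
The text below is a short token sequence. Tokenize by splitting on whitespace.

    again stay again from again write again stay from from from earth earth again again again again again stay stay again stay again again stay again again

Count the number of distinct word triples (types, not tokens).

19

27 tokens → 25 trigram windows in total.
Repeated trigrams (each contributes count−1 duplicates):
  again again again: 3
  again stay again: 3
  again again stay: 2
  stay again again: 2
6 duplicate windows → 25 − 6 = 19 distinct.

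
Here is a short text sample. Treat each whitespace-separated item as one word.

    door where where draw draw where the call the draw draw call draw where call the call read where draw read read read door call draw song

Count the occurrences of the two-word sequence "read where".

Scanning the 26 overlapping bigram windows for "read where":
  position 18–19: read where

1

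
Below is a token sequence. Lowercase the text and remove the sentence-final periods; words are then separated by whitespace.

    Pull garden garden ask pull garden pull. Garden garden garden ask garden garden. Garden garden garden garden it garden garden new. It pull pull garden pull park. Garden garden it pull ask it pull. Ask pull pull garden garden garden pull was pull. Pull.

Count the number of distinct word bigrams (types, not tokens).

44 tokens → 43 bigram windows in total.
Repeated bigrams (each contributes count−1 duplicates):
  garden garden: 12
  pull garden: 5
  garden pull: 3
  it pull: 3
  pull pull: 3
  ask pull: 2
  garden ask: 2
  garden it: 2
  … (1 more repeated)
25 duplicate windows → 43 − 25 = 18 distinct.

18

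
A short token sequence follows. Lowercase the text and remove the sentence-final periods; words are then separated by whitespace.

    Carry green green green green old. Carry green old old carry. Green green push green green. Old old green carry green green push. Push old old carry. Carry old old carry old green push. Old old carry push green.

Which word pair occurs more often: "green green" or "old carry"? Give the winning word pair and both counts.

"green green" (6 vs 5)

"green green": 6 occurrences
"old carry": 5 occurrences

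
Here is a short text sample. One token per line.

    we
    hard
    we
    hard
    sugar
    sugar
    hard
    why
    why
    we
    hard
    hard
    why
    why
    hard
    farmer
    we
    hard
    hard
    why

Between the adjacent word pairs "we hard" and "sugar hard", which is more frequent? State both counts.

"we hard": 4 occurrences
"sugar hard": 1 occurrence

"we hard" (4 vs 1)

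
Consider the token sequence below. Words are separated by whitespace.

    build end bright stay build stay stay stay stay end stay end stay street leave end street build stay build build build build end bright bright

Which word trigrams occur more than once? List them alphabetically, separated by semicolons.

build build build; build end bright; stay end stay; stay stay stay

Trigram counts meeting the condition (more than once):
  build build build: 2
  build end bright: 2
  stay end stay: 2
  stay stay stay: 2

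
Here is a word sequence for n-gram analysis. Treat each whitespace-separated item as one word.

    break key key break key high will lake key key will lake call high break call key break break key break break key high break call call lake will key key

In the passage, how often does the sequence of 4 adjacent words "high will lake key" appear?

1

Scanning the 28 overlapping 4-gram windows for "high will lake key":
  position 6–9: high will lake key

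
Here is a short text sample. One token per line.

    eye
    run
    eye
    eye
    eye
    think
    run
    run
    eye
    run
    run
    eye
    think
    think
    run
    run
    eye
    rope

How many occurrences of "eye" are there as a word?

Scanning the 18 tokens for "eye":
  position 1: eye
  position 3: eye
  position 4: eye
  position 5: eye
  position 9: eye
  position 12: eye
  position 17: eye

7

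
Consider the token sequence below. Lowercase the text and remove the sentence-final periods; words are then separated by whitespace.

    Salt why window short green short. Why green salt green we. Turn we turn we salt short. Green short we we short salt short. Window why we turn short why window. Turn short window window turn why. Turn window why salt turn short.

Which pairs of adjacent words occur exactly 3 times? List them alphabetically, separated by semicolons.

Bigram counts meeting the condition (exactly 3 times):
  turn short: 3
  we turn: 3

turn short; we turn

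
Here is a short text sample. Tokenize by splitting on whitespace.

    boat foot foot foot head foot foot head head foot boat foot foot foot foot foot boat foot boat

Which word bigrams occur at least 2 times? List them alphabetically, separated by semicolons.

boat foot; foot boat; foot foot; foot head; head foot

Bigram counts meeting the condition (at least 2 times):
  boat foot: 3
  foot boat: 3
  foot foot: 7
  foot head: 2
  head foot: 2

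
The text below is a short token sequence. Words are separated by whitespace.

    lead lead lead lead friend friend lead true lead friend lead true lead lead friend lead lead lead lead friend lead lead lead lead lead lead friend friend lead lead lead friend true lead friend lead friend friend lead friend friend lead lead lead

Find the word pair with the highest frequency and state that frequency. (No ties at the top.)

"lead lead", 16 times

Bigram frequencies (highest first):
  lead lead: 16
  lead friend: 9
  friend lead: 8
  friend friend: 4
  true lead: 3
  lead true: 2
  … (1 more, each ≤ 1)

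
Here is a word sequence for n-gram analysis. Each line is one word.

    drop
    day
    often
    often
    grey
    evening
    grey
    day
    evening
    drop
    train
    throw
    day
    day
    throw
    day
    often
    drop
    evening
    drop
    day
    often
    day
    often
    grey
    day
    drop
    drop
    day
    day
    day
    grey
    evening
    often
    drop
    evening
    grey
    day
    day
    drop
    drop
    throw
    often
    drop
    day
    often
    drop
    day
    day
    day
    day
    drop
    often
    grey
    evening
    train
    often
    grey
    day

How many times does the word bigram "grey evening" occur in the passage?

Scanning the 58 overlapping bigram windows for "grey evening":
  position 5–6: grey evening
  position 32–33: grey evening
  position 54–55: grey evening

3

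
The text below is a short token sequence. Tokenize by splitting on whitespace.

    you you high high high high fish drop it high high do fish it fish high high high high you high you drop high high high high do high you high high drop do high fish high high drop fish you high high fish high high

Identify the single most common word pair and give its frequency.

"high high", 14 times

Bigram frequencies (highest first):
  high high: 14
  you high: 4
  high fish: 3
  fish high: 3
  high you: 3
  high do: 2
  … (14 more, each ≤ 2)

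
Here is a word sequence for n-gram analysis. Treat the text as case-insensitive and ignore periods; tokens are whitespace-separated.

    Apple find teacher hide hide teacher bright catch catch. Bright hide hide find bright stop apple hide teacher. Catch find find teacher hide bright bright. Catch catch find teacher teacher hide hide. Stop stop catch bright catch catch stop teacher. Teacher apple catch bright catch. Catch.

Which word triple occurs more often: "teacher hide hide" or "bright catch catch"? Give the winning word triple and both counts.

"teacher hide hide": 2 occurrences
"bright catch catch": 4 occurrences

"bright catch catch" (4 vs 2)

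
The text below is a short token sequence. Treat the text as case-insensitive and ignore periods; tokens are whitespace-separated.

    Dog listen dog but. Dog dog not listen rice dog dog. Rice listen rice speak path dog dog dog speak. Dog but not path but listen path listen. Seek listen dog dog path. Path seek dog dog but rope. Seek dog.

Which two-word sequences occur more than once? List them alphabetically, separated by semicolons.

Bigram counts meeting the condition (more than once):
  dog but: 3
  dog dog: 6
  listen dog: 2
  listen rice: 2
  seek dog: 2

dog but; dog dog; listen dog; listen rice; seek dog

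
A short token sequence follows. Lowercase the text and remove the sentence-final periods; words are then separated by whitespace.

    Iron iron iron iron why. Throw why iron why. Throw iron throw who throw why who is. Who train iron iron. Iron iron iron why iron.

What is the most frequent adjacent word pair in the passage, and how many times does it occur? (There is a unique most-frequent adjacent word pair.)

Bigram frequencies (highest first):
  iron iron: 7
  iron why: 3
  why throw: 2
  throw why: 2
  why iron: 2
  throw iron: 1
  … (8 more, each ≤ 1)

"iron iron", 7 times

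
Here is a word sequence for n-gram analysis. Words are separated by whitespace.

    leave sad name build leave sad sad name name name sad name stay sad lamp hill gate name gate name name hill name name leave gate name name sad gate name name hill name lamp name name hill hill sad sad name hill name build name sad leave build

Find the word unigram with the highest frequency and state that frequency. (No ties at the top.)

"name", 20 times

Unigram frequencies (highest first):
  name: 20
  sad: 9
  hill: 6
  leave: 4
  gate: 4
  build: 3
  … (2 more, each ≤ 2)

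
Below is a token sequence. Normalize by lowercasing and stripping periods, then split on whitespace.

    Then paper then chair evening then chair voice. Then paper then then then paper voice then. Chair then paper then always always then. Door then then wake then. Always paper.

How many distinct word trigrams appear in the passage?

26

30 tokens → 28 trigram windows in total.
Repeated trigrams (each contributes count−1 duplicates):
  then paper then: 3
2 duplicate windows → 28 − 2 = 26 distinct.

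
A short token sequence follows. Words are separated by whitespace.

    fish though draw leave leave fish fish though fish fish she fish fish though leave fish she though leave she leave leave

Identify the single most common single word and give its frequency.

Unigram frequencies (highest first):
  fish: 8
  leave: 6
  though: 4
  she: 3
  draw: 1

"fish", 8 times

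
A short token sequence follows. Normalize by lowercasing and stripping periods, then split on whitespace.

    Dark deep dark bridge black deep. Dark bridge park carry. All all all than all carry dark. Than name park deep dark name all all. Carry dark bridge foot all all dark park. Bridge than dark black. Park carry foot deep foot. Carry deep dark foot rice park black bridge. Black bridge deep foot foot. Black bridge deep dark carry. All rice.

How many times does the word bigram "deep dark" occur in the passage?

5

Scanning the 61 overlapping bigram windows for "deep dark":
  position 2–3: deep dark
  position 6–7: deep dark
  position 21–22: deep dark
  position 44–45: deep dark
  position 58–59: deep dark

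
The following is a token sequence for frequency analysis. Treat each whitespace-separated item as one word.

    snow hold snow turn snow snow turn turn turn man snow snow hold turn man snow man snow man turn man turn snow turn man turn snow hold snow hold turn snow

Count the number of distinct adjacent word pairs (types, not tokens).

32 tokens → 31 bigram windows in total.
Repeated bigrams (each contributes count−1 duplicates):
  snow hold: 4
  turn man: 4
  turn snow: 4
  man snow: 3
  man turn: 3
  snow turn: 3
  hold snow: 2
  hold turn: 2
  … (3 more repeated)
20 duplicate windows → 31 − 20 = 11 distinct.

11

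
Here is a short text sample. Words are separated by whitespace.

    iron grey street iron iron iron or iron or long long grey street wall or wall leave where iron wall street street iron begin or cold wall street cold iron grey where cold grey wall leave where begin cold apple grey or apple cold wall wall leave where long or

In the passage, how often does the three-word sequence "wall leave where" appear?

3

Scanning the 48 overlapping trigram windows for "wall leave where":
  position 16–18: wall leave where
  position 35–37: wall leave where
  position 46–48: wall leave where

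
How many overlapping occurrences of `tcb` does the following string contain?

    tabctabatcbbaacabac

Sliding a length-3 window over the 19 characters (17 positions):
  position 9–11: tcb

1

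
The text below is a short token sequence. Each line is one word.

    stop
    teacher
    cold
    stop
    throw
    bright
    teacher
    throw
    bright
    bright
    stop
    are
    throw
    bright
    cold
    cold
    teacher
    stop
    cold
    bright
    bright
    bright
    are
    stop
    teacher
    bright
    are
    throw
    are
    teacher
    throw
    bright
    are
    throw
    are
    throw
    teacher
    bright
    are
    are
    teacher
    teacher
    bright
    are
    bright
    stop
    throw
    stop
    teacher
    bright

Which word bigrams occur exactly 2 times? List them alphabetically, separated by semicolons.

Bigram counts meeting the condition (exactly 2 times):
  are teacher: 2
  bright stop: 2
  stop throw: 2
  teacher throw: 2
  throw are: 2

are teacher; bright stop; stop throw; teacher throw; throw are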